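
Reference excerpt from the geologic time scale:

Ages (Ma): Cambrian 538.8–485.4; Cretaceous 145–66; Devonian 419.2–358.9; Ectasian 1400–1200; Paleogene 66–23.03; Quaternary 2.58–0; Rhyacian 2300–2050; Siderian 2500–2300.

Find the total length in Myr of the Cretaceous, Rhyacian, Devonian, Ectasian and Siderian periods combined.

Duration is start − end for each: (145 − 66) + (2300 − 2050) + (419.2 − 358.9) + (1400 − 1200) + (2500 − 2300).
That is 79 + 250 + 60.3 + 200 + 200, which totals 789.3 million years.

789.3 million years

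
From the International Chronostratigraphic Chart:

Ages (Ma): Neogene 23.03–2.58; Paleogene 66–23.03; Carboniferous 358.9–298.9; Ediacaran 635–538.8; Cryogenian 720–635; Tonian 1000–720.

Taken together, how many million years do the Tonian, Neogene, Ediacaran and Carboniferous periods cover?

Duration is start − end for each: (1000 − 720) + (23.03 − 2.58) + (635 − 538.8) + (358.9 − 298.9).
That is 280 + 20.45 + 96.2 + 60, which totals 456.65 million years.

456.65 million years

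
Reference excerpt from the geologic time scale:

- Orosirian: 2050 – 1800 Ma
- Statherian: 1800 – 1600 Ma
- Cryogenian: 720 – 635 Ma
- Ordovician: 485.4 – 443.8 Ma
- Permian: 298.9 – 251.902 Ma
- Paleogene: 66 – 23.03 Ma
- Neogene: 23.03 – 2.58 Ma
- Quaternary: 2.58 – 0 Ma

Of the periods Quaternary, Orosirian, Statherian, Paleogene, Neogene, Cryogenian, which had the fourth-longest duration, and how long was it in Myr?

Paleogene, 42.97 million years

Start − end for each: Quaternary 2.58 − 0 = 2.58; Orosirian 2050 − 1800 = 250; Statherian 1800 − 1600 = 200; Paleogene 66 − 23.03 = 42.97; Neogene 23.03 − 2.58 = 20.45; Cryogenian 720 − 635 = 85.
Ranking these from longest: Orosirian > Statherian > Cryogenian > Paleogene > Neogene > Quaternary.
Position 4 in that ranking is Paleogene, which lasted 42.97 Myr.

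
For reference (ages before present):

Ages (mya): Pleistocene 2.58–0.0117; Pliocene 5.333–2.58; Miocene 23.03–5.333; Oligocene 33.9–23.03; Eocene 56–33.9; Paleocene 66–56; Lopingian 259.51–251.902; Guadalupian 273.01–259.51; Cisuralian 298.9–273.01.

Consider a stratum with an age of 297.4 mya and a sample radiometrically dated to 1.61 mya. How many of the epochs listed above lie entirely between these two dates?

7

The older date is 297.4 Ma and the younger is 1.61 Ma.
Epochs with start < 297.4 and end > 1.61 Ma: Guadalupian (273.01–259.51), Lopingian (259.51–251.902), Paleocene (66–56), Eocene (56–33.9), Oligocene (33.9–23.03), Miocene (23.03–5.333), Pliocene (5.333–2.58).
That is 7 complete epochs.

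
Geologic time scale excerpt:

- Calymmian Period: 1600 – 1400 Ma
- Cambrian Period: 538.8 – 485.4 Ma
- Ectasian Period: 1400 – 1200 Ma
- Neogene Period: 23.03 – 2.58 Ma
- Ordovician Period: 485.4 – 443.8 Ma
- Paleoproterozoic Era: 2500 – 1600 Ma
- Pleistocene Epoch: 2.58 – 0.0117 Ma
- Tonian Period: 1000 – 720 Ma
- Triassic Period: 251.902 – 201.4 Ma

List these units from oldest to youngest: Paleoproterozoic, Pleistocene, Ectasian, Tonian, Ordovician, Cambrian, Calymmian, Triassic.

The oldest of these is Paleoproterozoic (starts 2500 Ma) and the youngest is Pleistocene (ends 0.0117 Ma).
In between, by decreasing start age: Calymmian (1600), Ectasian (1400), Tonian (1000), Cambrian (538.8), Ordovician (485.4), Triassic (251.902).

Paleoproterozoic, Calymmian, Ectasian, Tonian, Cambrian, Ordovician, Triassic, Pleistocene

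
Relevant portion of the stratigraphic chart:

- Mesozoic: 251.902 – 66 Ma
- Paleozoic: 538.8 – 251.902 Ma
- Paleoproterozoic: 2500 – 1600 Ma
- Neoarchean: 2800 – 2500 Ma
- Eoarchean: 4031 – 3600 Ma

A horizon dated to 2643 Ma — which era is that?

2643 Ma lies between 2800 and 2500 Ma, so it falls in the Neoarchean.

Neoarchean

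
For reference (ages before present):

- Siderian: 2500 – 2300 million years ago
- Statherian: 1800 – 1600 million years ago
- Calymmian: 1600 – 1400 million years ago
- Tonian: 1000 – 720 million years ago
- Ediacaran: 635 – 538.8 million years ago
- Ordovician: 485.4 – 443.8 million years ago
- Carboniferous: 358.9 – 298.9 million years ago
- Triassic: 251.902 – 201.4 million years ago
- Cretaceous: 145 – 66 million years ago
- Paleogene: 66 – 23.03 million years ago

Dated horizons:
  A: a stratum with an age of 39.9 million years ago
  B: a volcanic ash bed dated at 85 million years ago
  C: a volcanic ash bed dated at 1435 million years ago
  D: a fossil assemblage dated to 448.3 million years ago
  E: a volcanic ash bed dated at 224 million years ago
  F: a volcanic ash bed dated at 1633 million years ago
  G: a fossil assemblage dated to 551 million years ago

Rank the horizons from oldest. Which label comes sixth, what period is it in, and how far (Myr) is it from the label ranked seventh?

Larger Ma means older, so oldest first: F 1633 > C 1435 > G 551 > D 448.3 > E 224 > B 85 > A 39.9.
Counting 6 along gives B (85 Ma); the excerpt puts that inside the Cretaceous, 145–66 Ma.
Next in line is A (39.9 Ma), and 85 − 39.9 = 45.1 Myr.

B, in the Cretaceous; 45.1 million years to A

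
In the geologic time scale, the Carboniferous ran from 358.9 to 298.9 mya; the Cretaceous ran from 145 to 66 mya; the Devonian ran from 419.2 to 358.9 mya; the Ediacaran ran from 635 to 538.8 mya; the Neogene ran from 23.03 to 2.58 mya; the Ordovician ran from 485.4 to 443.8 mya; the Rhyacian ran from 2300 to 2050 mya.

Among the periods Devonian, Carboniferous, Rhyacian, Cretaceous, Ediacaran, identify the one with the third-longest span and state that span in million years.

Cretaceous, 79 million years

Start − end for each: Devonian 419.2 − 358.9 = 60.3; Carboniferous 358.9 − 298.9 = 60; Rhyacian 2300 − 2050 = 250; Cretaceous 145 − 66 = 79; Ediacaran 635 − 538.8 = 96.2.
Ranking these from longest: Rhyacian > Ediacaran > Cretaceous > Devonian > Carboniferous.
Position 3 in that ranking is Cretaceous, which lasted 79 Myr.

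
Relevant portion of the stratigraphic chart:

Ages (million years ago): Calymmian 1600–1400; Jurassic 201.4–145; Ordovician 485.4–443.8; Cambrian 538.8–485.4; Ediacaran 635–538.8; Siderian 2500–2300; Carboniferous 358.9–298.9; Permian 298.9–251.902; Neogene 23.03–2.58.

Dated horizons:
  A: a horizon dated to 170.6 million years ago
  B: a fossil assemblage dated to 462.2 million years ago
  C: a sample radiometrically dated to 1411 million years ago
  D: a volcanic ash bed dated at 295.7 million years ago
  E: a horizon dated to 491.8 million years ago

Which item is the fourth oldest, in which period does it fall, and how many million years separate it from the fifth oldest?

Sorted oldest-first by Ma: C (1411), E (491.8), B (462.2), D (295.7), A (170.6).
The fourth oldest is D at 295.7 Ma, which lies in 298.9–251.902 Ma: the Permian.
The fifth oldest is A at 170.6 Ma; separation = |295.7 − 170.6| = 125.1 Myr.

D, in the Permian; 125.1 million years to A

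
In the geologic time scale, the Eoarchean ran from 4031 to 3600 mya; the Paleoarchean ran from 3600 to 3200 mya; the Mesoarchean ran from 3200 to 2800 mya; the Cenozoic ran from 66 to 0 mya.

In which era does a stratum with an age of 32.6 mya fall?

Cenozoic

32.6 Ma lies between 66 and 0 Ma, so it falls in the Cenozoic.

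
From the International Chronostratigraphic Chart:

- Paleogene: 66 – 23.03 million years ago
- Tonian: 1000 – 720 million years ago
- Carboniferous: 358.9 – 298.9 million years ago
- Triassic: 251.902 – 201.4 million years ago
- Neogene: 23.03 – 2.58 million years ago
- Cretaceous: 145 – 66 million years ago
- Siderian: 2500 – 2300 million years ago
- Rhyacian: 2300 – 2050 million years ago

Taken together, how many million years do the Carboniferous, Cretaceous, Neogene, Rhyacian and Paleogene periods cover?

Each duration: Carboniferous = 60; Cretaceous = 79; Neogene = 20.45; Rhyacian = 250; Paleogene = 42.97.
Sum: 60 + 79 + 20.45 + 250 + 42.97 = 452.42 Myr.

452.42 million years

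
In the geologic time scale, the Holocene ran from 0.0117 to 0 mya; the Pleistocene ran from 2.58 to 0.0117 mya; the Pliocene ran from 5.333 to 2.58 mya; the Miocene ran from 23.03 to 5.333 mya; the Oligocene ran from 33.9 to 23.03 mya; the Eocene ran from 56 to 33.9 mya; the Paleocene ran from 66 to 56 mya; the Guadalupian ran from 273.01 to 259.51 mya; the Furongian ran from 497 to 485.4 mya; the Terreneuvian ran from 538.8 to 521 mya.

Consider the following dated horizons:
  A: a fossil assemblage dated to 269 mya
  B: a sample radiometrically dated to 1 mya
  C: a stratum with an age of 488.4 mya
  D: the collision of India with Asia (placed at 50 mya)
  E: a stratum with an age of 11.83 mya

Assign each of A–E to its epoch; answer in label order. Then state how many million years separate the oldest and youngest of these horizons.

A: 269 Ma lies in 273.01–259.51 Ma, so Guadalupian.
B: 1 Ma lies in 2.58–0.0117 Ma, so Pleistocene.
C: 488.4 Ma lies in 497–485.4 Ma, so Furongian.
D: 50 Ma lies in 56–33.9 Ma, so Eocene.
E: 11.83 Ma lies in 23.03–5.333 Ma, so Miocene.
Oldest = 488.4 Ma, youngest = 1 Ma → span 487.4 Myr.

A — Guadalupian; B — Pleistocene; C — Furongian; D — Eocene; E — Miocene; span 487.4 million years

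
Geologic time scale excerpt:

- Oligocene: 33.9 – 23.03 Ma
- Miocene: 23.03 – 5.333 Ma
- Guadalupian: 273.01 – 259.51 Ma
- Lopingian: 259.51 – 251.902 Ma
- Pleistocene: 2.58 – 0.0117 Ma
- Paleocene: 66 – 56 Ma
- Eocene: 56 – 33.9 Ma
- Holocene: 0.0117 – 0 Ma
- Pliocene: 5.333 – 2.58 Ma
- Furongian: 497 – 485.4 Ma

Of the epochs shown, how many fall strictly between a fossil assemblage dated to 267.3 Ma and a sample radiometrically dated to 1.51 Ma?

6

267.3 Ma sits inside the Guadalupian (273.01–259.51) and 1.51 Ma inside the Pleistocene (2.58–0.0117); neither of those is wholly between the two dates.
The listed epochs lying completely between them are Lopingian, Paleocene, Eocene, Oligocene, Miocene, Pliocene — 6 in all.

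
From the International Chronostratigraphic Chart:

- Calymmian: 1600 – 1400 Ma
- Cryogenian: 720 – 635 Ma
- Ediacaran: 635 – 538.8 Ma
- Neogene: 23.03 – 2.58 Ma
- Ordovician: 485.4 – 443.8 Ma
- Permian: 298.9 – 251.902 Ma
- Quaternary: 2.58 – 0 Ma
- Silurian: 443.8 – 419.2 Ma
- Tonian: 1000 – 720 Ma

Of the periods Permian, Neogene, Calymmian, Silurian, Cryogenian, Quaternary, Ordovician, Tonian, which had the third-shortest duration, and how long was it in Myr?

Silurian, 24.6 million years

Start − end for each: Permian 298.9 − 251.902 = 46.998; Neogene 23.03 − 2.58 = 20.45; Calymmian 1600 − 1400 = 200; Silurian 443.8 − 419.2 = 24.6; Cryogenian 720 − 635 = 85; Quaternary 2.58 − 0 = 2.58; Ordovician 485.4 − 443.8 = 41.6; Tonian 1000 − 720 = 280.
Ranking these from shortest: Quaternary < Neogene < Silurian < Ordovician < Permian < Cryogenian < Calymmian < Tonian.
Position 3 in that ranking is Silurian, which lasted 24.6 Myr.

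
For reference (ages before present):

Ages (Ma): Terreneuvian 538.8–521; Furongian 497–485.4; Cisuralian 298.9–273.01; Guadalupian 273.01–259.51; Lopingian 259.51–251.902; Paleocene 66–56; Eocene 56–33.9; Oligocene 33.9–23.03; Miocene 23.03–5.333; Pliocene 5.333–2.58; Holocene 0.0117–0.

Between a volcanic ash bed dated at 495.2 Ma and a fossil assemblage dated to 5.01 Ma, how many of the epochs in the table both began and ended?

7

495.2 Ma sits inside the Furongian (497–485.4) and 5.01 Ma inside the Pliocene (5.333–2.58); neither of those is wholly between the two dates.
The listed epochs lying completely between them are Cisuralian, Guadalupian, Lopingian, Paleocene, Eocene, Oligocene, Miocene — 7 in all.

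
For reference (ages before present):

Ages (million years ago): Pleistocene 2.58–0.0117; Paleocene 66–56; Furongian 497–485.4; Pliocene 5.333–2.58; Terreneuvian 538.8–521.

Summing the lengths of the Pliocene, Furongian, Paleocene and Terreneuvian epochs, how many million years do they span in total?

Duration is start − end for each: (5.333 − 2.58) + (497 − 485.4) + (66 − 56) + (538.8 − 521).
That is 2.753 + 11.6 + 10 + 17.8, which totals 42.153 million years.

42.153 million years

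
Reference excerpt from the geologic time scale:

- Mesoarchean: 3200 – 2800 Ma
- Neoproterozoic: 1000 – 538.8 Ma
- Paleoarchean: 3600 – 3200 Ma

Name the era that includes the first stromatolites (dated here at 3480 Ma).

3480 Ma lies between 3600 and 3200 Ma, so it falls in the Paleoarchean.

Paleoarchean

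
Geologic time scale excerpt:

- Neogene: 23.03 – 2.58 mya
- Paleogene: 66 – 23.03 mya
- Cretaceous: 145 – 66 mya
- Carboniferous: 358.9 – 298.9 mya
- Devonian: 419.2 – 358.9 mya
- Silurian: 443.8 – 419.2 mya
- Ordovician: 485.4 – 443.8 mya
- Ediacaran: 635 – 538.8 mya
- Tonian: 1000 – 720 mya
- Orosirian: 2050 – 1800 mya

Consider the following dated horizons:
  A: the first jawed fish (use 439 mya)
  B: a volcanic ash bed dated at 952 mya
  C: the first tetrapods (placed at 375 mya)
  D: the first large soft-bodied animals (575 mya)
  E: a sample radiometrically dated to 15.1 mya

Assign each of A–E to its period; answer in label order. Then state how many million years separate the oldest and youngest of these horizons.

A — Silurian; B — Tonian; C — Devonian; D — Ediacaran; E — Neogene; span 936.9 million years

Match each age against the start–end ranges in the excerpt: A = 439 Ma → Silurian (443.8–419.2); B = 952 Ma → Tonian (1000–720); C = 375 Ma → Devonian (419.2–358.9); D = 575 Ma → Ediacaran (635–538.8); E = 15.1 Ma → Neogene (23.03–2.58).
The largest age is 952 Ma and the smallest is 15.1 Ma; their difference is 936.9 Myr.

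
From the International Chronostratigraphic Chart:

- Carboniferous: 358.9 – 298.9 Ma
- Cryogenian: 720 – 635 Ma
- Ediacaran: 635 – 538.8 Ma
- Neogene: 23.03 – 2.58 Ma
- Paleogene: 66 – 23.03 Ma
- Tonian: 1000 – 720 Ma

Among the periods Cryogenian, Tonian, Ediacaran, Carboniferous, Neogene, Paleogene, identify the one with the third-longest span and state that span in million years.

Start − end for each: Cryogenian 720 − 635 = 85; Tonian 1000 − 720 = 280; Ediacaran 635 − 538.8 = 96.2; Carboniferous 358.9 − 298.9 = 60; Neogene 23.03 − 2.58 = 20.45; Paleogene 66 − 23.03 = 42.97.
Ranking these from longest: Tonian > Ediacaran > Cryogenian > Carboniferous > Paleogene > Neogene.
Position 3 in that ranking is Cryogenian, which lasted 85 Myr.

Cryogenian, 85 million years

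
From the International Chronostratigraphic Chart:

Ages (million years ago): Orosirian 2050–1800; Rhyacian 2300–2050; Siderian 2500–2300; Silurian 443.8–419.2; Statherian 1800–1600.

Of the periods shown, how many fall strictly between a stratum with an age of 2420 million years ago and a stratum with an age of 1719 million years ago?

The older date is 2420 Ma and the younger is 1719 Ma.
Periods with start < 2420 and end > 1719 Ma: Rhyacian (2300–2050), Orosirian (2050–1800).
That is 2 complete periods.

2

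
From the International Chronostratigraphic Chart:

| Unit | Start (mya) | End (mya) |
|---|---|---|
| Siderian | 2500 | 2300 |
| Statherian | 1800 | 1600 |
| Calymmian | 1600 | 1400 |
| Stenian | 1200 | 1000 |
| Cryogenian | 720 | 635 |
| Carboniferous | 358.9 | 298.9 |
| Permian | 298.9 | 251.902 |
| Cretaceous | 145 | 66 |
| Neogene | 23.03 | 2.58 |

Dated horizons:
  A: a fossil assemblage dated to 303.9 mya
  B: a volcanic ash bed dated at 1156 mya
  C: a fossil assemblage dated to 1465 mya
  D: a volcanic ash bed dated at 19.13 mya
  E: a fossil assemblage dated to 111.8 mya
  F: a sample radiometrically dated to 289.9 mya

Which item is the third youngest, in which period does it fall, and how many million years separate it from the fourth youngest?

F, in the Permian; 14 million years to A

Sorted youngest-first by Ma: D (19.13), E (111.8), F (289.9), A (303.9), B (1156), C (1465).
The third youngest is F at 289.9 Ma, which lies in 298.9–251.902 Ma: the Permian.
The fourth youngest is A at 303.9 Ma; separation = |289.9 − 303.9| = 14 Myr.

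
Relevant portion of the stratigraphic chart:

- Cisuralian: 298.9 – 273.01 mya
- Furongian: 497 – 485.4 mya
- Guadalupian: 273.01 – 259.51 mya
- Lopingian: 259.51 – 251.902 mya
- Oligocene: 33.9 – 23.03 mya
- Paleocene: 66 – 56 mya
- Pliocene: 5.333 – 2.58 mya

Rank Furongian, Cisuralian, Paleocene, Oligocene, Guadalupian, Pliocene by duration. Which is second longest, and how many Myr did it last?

Guadalupian, 13.5 million years

Start − end for each: Furongian 497 − 485.4 = 11.6; Cisuralian 298.9 − 273.01 = 25.89; Paleocene 66 − 56 = 10; Oligocene 33.9 − 23.03 = 10.87; Guadalupian 273.01 − 259.51 = 13.5; Pliocene 5.333 − 2.58 = 2.753.
Ranking these from longest: Cisuralian > Guadalupian > Furongian > Oligocene > Paleocene > Pliocene.
Position 2 in that ranking is Guadalupian, which lasted 13.5 Myr.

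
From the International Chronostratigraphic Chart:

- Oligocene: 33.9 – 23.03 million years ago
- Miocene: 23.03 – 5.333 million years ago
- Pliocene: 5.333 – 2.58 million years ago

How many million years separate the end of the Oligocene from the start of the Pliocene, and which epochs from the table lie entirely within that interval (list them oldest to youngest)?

End of Oligocene = 23.03 Ma; start of Pliocene = 5.333 Ma.
Gap = 23.03 − 5.333 = 17.697 Myr.
Epochs wholly inside 23.03–5.333 Ma: Miocene (23.03–5.333).

17.697 million years; Miocene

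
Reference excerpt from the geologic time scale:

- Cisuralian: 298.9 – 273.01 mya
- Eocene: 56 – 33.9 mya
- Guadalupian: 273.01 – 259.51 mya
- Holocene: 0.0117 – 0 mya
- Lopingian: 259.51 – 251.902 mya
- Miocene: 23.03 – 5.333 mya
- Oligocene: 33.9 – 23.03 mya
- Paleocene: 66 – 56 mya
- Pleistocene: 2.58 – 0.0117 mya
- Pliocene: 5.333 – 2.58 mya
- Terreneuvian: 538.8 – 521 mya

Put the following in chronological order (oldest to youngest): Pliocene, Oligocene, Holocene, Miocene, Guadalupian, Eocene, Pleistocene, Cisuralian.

Read off each span (Ma): Pliocene 5.333–2.58; Oligocene 33.9–23.03; Holocene 0.0117–0; Miocene 23.03–5.333; Guadalupian 273.01–259.51; Eocene 56–33.9; Pleistocene 2.58–0.0117; Cisuralian 298.9–273.01.
Larger Ma is older, so oldest→youngest is Cisuralian, Guadalupian, Eocene, Oligocene, Miocene, Pliocene, Pleistocene, Holocene.

Cisuralian, Guadalupian, Eocene, Oligocene, Miocene, Pliocene, Pleistocene, Holocene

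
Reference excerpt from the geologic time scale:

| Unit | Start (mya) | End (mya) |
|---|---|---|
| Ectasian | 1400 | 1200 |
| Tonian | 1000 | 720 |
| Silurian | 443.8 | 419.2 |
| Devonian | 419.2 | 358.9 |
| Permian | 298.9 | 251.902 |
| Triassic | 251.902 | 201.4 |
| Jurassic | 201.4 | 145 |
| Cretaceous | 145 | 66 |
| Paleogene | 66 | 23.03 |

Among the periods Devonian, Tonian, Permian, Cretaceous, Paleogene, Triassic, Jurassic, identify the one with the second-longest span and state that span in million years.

Cretaceous, 79 million years

Start − end for each: Devonian 419.2 − 358.9 = 60.3; Tonian 1000 − 720 = 280; Permian 298.9 − 251.902 = 46.998; Cretaceous 145 − 66 = 79; Paleogene 66 − 23.03 = 42.97; Triassic 251.902 − 201.4 = 50.502; Jurassic 201.4 − 145 = 56.4.
Ranking these from longest: Tonian > Cretaceous > Devonian > Jurassic > Triassic > Permian > Paleogene.
Position 2 in that ranking is Cretaceous, which lasted 79 Myr.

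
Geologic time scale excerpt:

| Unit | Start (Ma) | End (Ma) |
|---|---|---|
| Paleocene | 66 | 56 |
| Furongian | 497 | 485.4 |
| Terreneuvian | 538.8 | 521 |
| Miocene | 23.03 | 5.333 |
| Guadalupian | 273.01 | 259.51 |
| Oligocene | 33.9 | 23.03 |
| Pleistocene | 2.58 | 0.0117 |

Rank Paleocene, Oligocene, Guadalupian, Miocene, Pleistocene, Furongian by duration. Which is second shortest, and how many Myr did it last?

Start − end for each: Paleocene 66 − 56 = 10; Oligocene 33.9 − 23.03 = 10.87; Guadalupian 273.01 − 259.51 = 13.5; Miocene 23.03 − 5.333 = 17.697; Pleistocene 2.58 − 0.0117 = 2.5683; Furongian 497 − 485.4 = 11.6.
Ranking these from shortest: Pleistocene < Paleocene < Oligocene < Furongian < Guadalupian < Miocene.
Position 2 in that ranking is Paleocene, which lasted 10 Myr.

Paleocene, 10 million years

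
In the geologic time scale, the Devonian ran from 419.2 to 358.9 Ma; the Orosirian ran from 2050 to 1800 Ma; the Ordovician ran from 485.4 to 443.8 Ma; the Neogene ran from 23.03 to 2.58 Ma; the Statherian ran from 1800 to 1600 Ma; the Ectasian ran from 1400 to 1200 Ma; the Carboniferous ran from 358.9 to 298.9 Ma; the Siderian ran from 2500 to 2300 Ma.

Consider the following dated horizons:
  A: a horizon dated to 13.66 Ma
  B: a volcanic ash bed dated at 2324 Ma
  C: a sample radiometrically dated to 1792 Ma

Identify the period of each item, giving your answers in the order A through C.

A: 13.66 Ma lies in 23.03–2.58 Ma, so Neogene.
B: 2324 Ma lies in 2500–2300 Ma, so Siderian.
C: 1792 Ma lies in 1800–1600 Ma, so Statherian.

A — Neogene; B — Siderian; C — Statherian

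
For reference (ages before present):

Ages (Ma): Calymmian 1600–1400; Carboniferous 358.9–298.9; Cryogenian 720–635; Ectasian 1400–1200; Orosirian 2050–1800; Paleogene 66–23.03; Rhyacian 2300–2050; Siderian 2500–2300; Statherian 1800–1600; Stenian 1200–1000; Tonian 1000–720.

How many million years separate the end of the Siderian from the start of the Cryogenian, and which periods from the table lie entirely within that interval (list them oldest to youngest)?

1580 million years; Rhyacian, Orosirian, Statherian, Calymmian, Ectasian, Stenian, Tonian

The Siderian closes at 2300 Ma and the Cryogenian opens at 720 Ma, so the interval is 2300 − 720 = 1580 Myr.
A period fits inside if it starts at or after 2300 Ma and ends at or before 720 Ma; oldest first that gives Rhyacian, Orosirian, Statherian, Calymmian, Ectasian, Stenian, Tonian.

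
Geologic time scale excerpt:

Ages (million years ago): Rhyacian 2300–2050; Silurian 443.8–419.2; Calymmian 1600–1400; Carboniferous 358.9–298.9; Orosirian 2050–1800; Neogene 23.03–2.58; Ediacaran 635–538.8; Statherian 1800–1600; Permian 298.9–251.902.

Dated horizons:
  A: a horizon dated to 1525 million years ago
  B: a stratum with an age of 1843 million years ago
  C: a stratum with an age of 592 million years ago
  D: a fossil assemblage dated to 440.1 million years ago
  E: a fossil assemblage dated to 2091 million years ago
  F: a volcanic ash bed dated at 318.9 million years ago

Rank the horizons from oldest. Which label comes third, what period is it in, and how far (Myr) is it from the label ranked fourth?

A, in the Calymmian; 933 million years to C

Sorted oldest-first by Ma: E (2091), B (1843), A (1525), C (592), D (440.1), F (318.9).
The third oldest is A at 1525 Ma, which lies in 1600–1400 Ma: the Calymmian.
The fourth oldest is C at 592 Ma; separation = |1525 − 592| = 933 Myr.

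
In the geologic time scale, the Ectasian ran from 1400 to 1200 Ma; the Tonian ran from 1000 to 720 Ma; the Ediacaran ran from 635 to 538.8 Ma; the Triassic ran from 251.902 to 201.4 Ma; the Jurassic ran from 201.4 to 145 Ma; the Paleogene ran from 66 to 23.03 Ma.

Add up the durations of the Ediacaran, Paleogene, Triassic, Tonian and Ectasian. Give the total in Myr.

669.672 million years

Each duration: Ediacaran = 96.2; Paleogene = 42.97; Triassic = 50.502; Tonian = 280; Ectasian = 200.
Sum: 96.2 + 42.97 + 50.502 + 280 + 200 = 669.672 Myr.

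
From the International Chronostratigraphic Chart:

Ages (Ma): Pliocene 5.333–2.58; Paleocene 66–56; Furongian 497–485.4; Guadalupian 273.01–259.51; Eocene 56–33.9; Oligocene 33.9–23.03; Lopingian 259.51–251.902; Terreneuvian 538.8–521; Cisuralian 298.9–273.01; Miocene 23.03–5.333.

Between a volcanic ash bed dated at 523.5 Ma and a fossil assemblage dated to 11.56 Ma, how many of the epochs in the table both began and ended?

The older date is 523.5 Ma and the younger is 11.56 Ma.
Epochs with start < 523.5 and end > 11.56 Ma: Furongian (497–485.4), Cisuralian (298.9–273.01), Guadalupian (273.01–259.51), Lopingian (259.51–251.902), Paleocene (66–56), Eocene (56–33.9), Oligocene (33.9–23.03).
That is 7 complete epochs.

7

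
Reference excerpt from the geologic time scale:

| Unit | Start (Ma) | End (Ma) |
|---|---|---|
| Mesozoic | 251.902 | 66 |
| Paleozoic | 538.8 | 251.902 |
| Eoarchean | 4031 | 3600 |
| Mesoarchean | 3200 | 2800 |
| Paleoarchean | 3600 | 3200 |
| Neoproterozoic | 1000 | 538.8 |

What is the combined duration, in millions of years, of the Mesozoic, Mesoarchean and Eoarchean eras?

1016.902 million years

Duration is start − end for each: (251.902 − 66) + (3200 − 2800) + (4031 − 3600).
That is 185.902 + 400 + 431, which totals 1016.902 million years.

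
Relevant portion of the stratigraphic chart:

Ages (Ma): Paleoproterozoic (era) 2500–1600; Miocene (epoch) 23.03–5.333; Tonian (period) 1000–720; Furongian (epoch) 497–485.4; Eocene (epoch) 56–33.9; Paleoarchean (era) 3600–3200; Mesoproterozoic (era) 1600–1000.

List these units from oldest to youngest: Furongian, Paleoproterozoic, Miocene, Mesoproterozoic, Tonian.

Paleoproterozoic, then Mesoproterozoic, then Tonian, then Furongian, then Miocene

Sorting by start age (descending Ma, since larger Ma = older): Paleoproterozoic start 2500, Mesoproterozoic start 1600, Tonian start 1000, Furongian start 497, Miocene start 23.03.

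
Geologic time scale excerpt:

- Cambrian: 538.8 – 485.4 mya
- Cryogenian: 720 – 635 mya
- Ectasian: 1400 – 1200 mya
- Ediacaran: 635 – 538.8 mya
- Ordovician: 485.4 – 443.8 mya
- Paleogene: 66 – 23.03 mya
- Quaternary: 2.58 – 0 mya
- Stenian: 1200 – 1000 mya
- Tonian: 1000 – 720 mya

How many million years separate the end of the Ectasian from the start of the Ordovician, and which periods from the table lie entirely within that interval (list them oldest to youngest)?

714.6 million years; Stenian, Tonian, Cryogenian, Ediacaran, Cambrian

End of Ectasian = 1200 Ma; start of Ordovician = 485.4 Ma.
Gap = 1200 − 485.4 = 714.6 Myr.
Periods wholly inside 1200–485.4 Ma: Stenian (1200–1000), Tonian (1000–720), Cryogenian (720–635), Ediacaran (635–538.8), Cambrian (538.8–485.4).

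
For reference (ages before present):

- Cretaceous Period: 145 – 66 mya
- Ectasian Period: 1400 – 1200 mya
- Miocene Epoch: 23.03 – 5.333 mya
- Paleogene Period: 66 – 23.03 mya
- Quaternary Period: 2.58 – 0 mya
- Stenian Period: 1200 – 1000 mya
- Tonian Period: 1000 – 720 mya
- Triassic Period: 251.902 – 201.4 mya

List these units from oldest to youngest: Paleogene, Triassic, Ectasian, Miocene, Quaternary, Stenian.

Sorting by start age (descending Ma, since larger Ma = older): Ectasian start 1400, Stenian start 1200, Triassic start 251.902, Paleogene start 66, Miocene start 23.03, Quaternary start 2.58.

Ectasian → Stenian → Triassic → Paleogene → Miocene → Quaternary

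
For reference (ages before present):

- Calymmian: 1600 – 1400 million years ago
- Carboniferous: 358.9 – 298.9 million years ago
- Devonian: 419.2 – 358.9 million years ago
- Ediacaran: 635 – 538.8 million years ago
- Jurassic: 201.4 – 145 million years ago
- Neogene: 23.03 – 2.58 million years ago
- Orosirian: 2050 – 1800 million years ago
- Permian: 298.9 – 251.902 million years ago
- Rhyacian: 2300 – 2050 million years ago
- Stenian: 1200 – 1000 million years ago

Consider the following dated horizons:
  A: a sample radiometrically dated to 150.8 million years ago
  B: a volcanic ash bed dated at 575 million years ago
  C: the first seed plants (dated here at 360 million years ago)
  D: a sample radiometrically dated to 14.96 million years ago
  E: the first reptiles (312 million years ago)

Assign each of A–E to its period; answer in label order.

A — Jurassic; B — Ediacaran; C — Devonian; D — Neogene; E — Carboniferous

A: 150.8 Ma lies in 201.4–145 Ma, so Jurassic.
B: 575 Ma lies in 635–538.8 Ma, so Ediacaran.
C: 360 Ma lies in 419.2–358.9 Ma, so Devonian.
D: 14.96 Ma lies in 23.03–2.58 Ma, so Neogene.
E: 312 Ma lies in 358.9–298.9 Ma, so Carboniferous.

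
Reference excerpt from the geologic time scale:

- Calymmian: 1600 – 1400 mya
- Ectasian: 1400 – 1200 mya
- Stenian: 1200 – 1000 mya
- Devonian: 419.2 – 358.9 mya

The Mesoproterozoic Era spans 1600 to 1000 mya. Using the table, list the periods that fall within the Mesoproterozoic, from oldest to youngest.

Periods with both bounds inside 1600–1000 Ma: Calymmian (1600–1400), Ectasian (1400–1200), Stenian (1200–1000).

Calymmian, Ectasian, Stenian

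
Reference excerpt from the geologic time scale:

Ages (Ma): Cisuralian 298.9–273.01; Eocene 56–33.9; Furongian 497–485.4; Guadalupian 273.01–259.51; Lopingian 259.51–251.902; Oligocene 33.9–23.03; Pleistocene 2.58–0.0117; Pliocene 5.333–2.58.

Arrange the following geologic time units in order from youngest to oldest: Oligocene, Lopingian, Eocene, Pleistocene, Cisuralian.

The oldest of these is Cisuralian (starts 298.9 Ma) and the youngest is Pleistocene (ends 0.0117 Ma).
In between, by decreasing start age: Lopingian (259.51), Eocene (56), Oligocene (33.9).
Listing youngest first means reversing that sequence.

Pleistocene, then Oligocene, then Eocene, then Lopingian, then Cisuralian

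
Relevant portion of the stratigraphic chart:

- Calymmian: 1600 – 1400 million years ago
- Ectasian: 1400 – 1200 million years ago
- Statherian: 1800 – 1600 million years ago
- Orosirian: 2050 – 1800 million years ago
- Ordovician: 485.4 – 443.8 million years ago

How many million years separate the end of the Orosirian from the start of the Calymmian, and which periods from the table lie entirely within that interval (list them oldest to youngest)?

200 million years; Statherian

The Orosirian closes at 1800 Ma and the Calymmian opens at 1600 Ma, so the interval is 1800 − 1600 = 200 Myr.
A period fits inside if it starts at or after 1800 Ma and ends at or before 1600 Ma; oldest first that gives Statherian.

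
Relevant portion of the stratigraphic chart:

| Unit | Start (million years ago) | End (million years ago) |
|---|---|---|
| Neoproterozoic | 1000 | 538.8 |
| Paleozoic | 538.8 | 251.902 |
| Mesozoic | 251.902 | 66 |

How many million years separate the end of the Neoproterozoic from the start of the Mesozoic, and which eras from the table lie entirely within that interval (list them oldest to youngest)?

286.898 million years; Paleozoic

The Neoproterozoic closes at 538.8 Ma and the Mesozoic opens at 251.902 Ma, so the interval is 538.8 − 251.902 = 286.898 Myr.
An era fits inside if it starts at or after 538.8 Ma and ends at or before 251.902 Ma; oldest first that gives Paleozoic.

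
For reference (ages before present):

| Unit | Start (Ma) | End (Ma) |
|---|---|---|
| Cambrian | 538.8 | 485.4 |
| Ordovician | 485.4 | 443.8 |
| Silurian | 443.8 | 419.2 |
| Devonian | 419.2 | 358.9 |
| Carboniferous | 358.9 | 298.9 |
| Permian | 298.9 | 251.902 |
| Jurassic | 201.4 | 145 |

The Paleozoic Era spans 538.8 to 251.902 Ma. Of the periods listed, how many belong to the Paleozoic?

Periods inside 538.8–251.902 Ma: Cambrian, Ordovician, Silurian, Devonian, Carboniferous, Permian — 6 in total.

6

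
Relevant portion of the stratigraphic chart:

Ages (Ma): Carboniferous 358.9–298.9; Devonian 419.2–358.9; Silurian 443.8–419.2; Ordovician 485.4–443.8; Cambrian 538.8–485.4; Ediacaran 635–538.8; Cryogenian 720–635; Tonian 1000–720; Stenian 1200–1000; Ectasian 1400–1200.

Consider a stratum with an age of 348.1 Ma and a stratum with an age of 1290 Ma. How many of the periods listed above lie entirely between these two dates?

1290 Ma sits inside the Ectasian (1400–1200) and 348.1 Ma inside the Carboniferous (358.9–298.9); neither of those is wholly between the two dates.
The listed periods lying completely between them are Stenian, Tonian, Cryogenian, Ediacaran, Cambrian, Ordovician, Silurian, Devonian — 8 in all.

8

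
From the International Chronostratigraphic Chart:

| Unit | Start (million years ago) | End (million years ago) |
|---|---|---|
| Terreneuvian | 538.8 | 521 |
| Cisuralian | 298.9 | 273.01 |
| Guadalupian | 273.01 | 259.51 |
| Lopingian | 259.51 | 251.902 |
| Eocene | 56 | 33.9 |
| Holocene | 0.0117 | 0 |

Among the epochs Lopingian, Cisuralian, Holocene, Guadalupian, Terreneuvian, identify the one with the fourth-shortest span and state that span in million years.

Durations: Lopingian 7.608; Cisuralian 25.89; Holocene 0.0117; Guadalupian 13.5; Terreneuvian 17.8 Myr.
Sorted shortest-first: Holocene (0.0117), Lopingian (7.608), Guadalupian (13.5), Terreneuvian (17.8), Cisuralian (25.89).
The fourth shortest is Terreneuvian at 17.8 Myr.

Terreneuvian, 17.8 million years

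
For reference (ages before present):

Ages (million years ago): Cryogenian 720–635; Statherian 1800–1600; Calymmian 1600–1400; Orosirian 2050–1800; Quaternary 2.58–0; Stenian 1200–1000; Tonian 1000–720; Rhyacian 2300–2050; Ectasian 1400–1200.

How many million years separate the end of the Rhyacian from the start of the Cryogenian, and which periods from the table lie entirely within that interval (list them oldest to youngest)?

1330 million years; Orosirian, Statherian, Calymmian, Ectasian, Stenian, Tonian

The Rhyacian closes at 2050 Ma and the Cryogenian opens at 720 Ma, so the interval is 2050 − 720 = 1330 Myr.
A period fits inside if it starts at or after 2050 Ma and ends at or before 720 Ma; oldest first that gives Orosirian, Statherian, Calymmian, Ectasian, Stenian, Tonian.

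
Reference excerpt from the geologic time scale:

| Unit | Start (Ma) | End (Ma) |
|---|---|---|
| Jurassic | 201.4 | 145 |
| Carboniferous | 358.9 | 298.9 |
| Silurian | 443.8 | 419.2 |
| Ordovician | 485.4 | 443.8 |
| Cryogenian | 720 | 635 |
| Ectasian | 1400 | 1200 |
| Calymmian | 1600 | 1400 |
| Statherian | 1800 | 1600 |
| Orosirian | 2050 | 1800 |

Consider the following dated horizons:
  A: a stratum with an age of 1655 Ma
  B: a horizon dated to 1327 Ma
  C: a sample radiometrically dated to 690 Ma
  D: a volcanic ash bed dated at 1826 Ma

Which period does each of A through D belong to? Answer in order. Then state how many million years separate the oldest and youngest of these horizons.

Match each age against the start–end ranges in the excerpt: A = 1655 Ma → Statherian (1800–1600); B = 1327 Ma → Ectasian (1400–1200); C = 690 Ma → Cryogenian (720–635); D = 1826 Ma → Orosirian (2050–1800).
The largest age is 1826 Ma and the smallest is 690 Ma; their difference is 1136 Myr.

A — Statherian; B — Ectasian; C — Cryogenian; D — Orosirian; span 1136 million years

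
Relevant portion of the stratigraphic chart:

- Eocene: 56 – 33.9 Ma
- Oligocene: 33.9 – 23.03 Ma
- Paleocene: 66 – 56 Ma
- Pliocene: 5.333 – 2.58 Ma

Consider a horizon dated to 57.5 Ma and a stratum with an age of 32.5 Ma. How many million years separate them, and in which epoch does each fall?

25 million years apart; the first in the Paleocene, the second in the Oligocene

Elapsed time: 57.5 − 32.5 = 25 Myr.
57.5 Ma lies within 66–56 Ma: Paleocene.
32.5 Ma lies within 33.9–23.03 Ma: Oligocene.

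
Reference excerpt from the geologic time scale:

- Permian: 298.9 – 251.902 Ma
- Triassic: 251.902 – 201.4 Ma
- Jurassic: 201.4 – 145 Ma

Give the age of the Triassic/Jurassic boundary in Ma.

The Triassic ends and the Jurassic begins at 201.4 Ma.

201.4 Ma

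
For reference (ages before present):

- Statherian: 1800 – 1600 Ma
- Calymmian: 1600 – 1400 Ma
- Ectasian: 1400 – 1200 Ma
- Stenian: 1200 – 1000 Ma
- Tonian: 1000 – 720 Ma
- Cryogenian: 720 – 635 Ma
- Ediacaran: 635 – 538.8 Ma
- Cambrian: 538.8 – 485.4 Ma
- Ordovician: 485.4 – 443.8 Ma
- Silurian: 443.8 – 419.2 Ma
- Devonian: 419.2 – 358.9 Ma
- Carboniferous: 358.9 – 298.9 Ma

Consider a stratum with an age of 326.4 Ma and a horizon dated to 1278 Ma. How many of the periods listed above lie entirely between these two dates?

8

1278 Ma sits inside the Ectasian (1400–1200) and 326.4 Ma inside the Carboniferous (358.9–298.9); neither of those is wholly between the two dates.
The listed periods lying completely between them are Stenian, Tonian, Cryogenian, Ediacaran, Cambrian, Ordovician, Silurian, Devonian — 8 in all.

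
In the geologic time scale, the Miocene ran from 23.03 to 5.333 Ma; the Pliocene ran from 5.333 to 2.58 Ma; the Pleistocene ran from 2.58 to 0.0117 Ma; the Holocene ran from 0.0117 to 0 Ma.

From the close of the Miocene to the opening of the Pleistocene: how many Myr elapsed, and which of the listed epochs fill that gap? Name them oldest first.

End of Miocene = 5.333 Ma; start of Pleistocene = 2.58 Ma.
Gap = 5.333 − 2.58 = 2.753 Myr.
Epochs wholly inside 5.333–2.58 Ma: Pliocene (5.333–2.58).

2.753 million years; Pliocene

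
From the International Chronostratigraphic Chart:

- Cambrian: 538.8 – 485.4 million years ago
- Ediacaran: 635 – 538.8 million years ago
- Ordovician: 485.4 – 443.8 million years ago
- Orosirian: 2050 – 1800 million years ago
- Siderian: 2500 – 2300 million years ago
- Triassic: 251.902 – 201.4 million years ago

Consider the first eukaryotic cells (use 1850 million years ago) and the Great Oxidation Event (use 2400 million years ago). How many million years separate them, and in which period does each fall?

Elapsed time: 2400 − 1850 = 550 Myr.
1850 Ma lies within 2050–1800 Ma: Orosirian.
2400 Ma lies within 2500–2300 Ma: Siderian.

550 million years apart; the first in the Orosirian, the second in the Siderian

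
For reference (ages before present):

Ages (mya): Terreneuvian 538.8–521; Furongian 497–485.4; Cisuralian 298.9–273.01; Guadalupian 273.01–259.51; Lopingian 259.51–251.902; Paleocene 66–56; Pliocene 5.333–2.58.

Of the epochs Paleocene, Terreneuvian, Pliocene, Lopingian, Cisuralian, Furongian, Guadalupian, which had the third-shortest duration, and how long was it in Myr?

Start − end for each: Paleocene 66 − 56 = 10; Terreneuvian 538.8 − 521 = 17.8; Pliocene 5.333 − 2.58 = 2.753; Lopingian 259.51 − 251.902 = 7.608; Cisuralian 298.9 − 273.01 = 25.89; Furongian 497 − 485.4 = 11.6; Guadalupian 273.01 − 259.51 = 13.5.
Ranking these from shortest: Pliocene < Lopingian < Paleocene < Furongian < Guadalupian < Terreneuvian < Cisuralian.
Position 3 in that ranking is Paleocene, which lasted 10 Myr.

Paleocene, 10 million years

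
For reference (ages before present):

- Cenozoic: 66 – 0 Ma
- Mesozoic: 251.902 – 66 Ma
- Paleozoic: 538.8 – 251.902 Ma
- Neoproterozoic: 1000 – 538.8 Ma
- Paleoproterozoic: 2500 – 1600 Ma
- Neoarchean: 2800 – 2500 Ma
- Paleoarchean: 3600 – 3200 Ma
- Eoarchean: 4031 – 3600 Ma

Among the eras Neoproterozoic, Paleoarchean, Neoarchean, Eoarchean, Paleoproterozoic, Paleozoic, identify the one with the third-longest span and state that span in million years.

Eoarchean, 431 million years

Durations: Neoproterozoic 461.2; Paleoarchean 400; Neoarchean 300; Eoarchean 431; Paleoproterozoic 900; Paleozoic 286.898 Myr.
Sorted longest-first: Paleoproterozoic (900), Neoproterozoic (461.2), Eoarchean (431), Paleoarchean (400), Neoarchean (300), Paleozoic (286.898).
The third longest is Eoarchean at 431 Myr.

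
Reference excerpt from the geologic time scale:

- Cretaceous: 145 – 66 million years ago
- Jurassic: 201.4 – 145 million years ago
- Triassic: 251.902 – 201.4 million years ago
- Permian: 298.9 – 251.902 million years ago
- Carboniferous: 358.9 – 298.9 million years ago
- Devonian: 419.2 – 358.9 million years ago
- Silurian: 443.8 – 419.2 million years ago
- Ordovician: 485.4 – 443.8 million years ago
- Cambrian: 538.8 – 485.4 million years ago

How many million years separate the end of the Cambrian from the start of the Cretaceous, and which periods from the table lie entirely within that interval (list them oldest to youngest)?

340.4 million years; Ordovician, Silurian, Devonian, Carboniferous, Permian, Triassic, Jurassic

End of Cambrian = 485.4 Ma; start of Cretaceous = 145 Ma.
Gap = 485.4 − 145 = 340.4 Myr.
Periods wholly inside 485.4–145 Ma: Ordovician (485.4–443.8), Silurian (443.8–419.2), Devonian (419.2–358.9), Carboniferous (358.9–298.9), Permian (298.9–251.902), Triassic (251.902–201.4), Jurassic (201.4–145).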